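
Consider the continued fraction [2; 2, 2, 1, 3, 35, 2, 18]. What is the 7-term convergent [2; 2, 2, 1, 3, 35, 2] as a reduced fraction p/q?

4507/1860

a_0 = 2: 2/1
a_1 = 2: 5/2
a_2 = 2: 12/5
a_3 = 1: 17/7
a_4 = 3: 63/26
a_5 = 35: 2222/917
a_6 = 2: 4507/1860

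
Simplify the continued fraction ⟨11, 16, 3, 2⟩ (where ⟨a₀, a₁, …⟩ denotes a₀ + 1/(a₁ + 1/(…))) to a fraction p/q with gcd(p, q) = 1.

Compute successive convergents:
a_0 = 11: 11/1
a_1 = 16: 177/16
a_2 = 3: 542/49
a_3 = 2: 1261/114

1261/114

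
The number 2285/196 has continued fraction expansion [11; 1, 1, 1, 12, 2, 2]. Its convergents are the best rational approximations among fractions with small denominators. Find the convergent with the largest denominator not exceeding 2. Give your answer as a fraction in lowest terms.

23/2

a_0 = 11: 11/1  (≤ bound)
a_1 = 1: 12/1  (≤ bound)
a_2 = 1: 23/2  (≤ bound)
a_3 = 1: 35/3  (> 2, stop)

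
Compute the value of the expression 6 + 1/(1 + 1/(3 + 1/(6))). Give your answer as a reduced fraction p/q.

a_0 = 6: 6/1
a_1 = 1: 7/1
a_2 = 3: 27/4
a_3 = 6: 169/25

169/25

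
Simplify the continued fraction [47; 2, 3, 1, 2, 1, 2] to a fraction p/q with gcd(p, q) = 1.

4412/93

Work from the innermost term outward:
Start with 2.
1 + 1/(2/1) = 1 + 1/2 = 3/2
2 + 1/(3/2) = 2 + 2/3 = 8/3
1 + 1/(8/3) = 1 + 3/8 = 11/8
3 + 1/(11/8) = 3 + 8/11 = 41/11
2 + 1/(41/11) = 2 + 11/41 = 93/41
47 + 1/(93/41) = 47 + 41/93 = 4412/93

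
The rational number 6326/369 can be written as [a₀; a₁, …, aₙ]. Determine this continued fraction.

⌊6326/369⌋ = 17, remainder 53
⌊369/53⌋ = 6, remainder 51
⌊53/51⌋ = 1, remainder 2
⌊51/2⌋ = 25, remainder 1
⌊2/1⌋ = 2, remainder 0

[17; 6, 1, 25, 2]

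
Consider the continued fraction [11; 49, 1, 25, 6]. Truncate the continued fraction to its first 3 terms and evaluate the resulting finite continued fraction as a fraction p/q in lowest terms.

Start with 1.
49 + 1/(1/1) = 49 + 1/1 = 50/1
11 + 1/(50/1) = 11 + 1/50 = 551/50

551/50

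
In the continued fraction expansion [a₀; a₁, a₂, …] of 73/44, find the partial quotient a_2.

1

Repeatedly divide and take the remainder:
⌊73/44⌋ = 1, remainder 29
⌊44/29⌋ = 1, remainder 15
⌊29/15⌋ = 1, remainder 14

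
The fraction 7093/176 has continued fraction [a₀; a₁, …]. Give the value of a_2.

⌊7093/176⌋ = 40, remainder 53
⌊176/53⌋ = 3, remainder 17
⌊53/17⌋ = 3, remainder 2

3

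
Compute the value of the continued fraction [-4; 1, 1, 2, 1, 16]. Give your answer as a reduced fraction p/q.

Use the convergent recurrence hₖ = aₖ·hₖ₋₁ + hₖ₋₂ (and likewise for the denominators kₖ):
a_0 = -4: -4/1
a_1 = 1: -3/1
a_2 = 1: -7/2
a_3 = 2: -17/5
a_4 = 1: -24/7
a_5 = 16: -401/117

-401/117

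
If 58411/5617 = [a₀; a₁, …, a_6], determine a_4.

38

Run the Euclidean algorithm, recording each quotient:
58411 ÷ 5617 → quotient 10, remainder 2241
5617 ÷ 2241 → quotient 2, remainder 1135
2241 ÷ 1135 → quotient 1, remainder 1106
1135 ÷ 1106 → quotient 1, remainder 29
1106 ÷ 29 → quotient 38, remainder 4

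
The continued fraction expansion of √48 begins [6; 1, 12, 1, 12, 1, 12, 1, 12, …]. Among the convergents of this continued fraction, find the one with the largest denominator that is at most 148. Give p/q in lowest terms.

97/14

List convergents until the denominator exceeds the bound:
a_0 = 6: 6/1  (≤ bound)
a_1 = 1: 7/1  (≤ bound)
a_2 = 12: 90/13  (≤ bound)
a_3 = 1: 97/14  (≤ bound)
a_4 = 12: 1254/181  (> 148, stop)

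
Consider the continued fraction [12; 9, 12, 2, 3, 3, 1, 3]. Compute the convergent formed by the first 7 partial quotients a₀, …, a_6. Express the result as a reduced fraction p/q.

a_0 = 12: 12/1
a_1 = 9: 109/9
a_2 = 12: 1320/109
a_3 = 2: 2749/227
a_4 = 3: 9567/790
a_5 = 3: 31450/2597
a_6 = 1: 41017/3387

41017/3387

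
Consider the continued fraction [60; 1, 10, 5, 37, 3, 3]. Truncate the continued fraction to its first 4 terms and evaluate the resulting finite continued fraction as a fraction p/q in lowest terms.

3411/56

Start with 5.
10 + 1/(5/1) = 10 + 1/5 = 51/5
1 + 1/(51/5) = 1 + 5/51 = 56/51
60 + 1/(56/51) = 60 + 51/56 = 3411/56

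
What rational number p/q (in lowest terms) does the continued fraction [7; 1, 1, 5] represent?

83/11

Collapse the nested fraction from the inside out:
Start with 5.
1 + 1/(5/1) = 1 + 1/5 = 6/5
1 + 1/(6/5) = 1 + 5/6 = 11/6
7 + 1/(11/6) = 7 + 6/11 = 83/11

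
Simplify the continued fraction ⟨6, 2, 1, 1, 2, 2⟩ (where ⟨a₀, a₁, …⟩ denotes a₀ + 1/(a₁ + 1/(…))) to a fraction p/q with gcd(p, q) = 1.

198/31

Start with 2.
2 + 1/(2/1) = 2 + 1/2 = 5/2
1 + 1/(5/2) = 1 + 2/5 = 7/5
1 + 1/(7/5) = 1 + 5/7 = 12/7
2 + 1/(12/7) = 2 + 7/12 = 31/12
6 + 1/(31/12) = 6 + 12/31 = 198/31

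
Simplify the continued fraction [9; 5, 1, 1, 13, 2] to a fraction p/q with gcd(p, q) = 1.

2837/309

Use the convergent recurrence hₖ = aₖ·hₖ₋₁ + hₖ₋₂ (and likewise for the denominators kₖ):
a_0 = 9: 9/1
a_1 = 5: 46/5
a_2 = 1: 55/6
a_3 = 1: 101/11
a_4 = 13: 1368/149
a_5 = 2: 2837/309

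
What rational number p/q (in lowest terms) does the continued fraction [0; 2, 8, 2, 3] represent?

Work from the innermost term outward:
Start with 3.
2 + 1/(3/1) = 2 + 1/3 = 7/3
8 + 1/(7/3) = 8 + 3/7 = 59/7
2 + 1/(59/7) = 2 + 7/59 = 125/59
0 + 1/(125/59) = 0 + 59/125 = 59/125

59/125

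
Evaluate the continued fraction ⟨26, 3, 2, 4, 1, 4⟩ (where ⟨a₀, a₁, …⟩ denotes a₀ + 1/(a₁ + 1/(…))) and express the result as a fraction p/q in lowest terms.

Collapse the nested fraction from the inside out:
Start with 4.
1 + 1/(4/1) = 1 + 1/4 = 5/4
4 + 1/(5/4) = 4 + 4/5 = 24/5
2 + 1/(24/5) = 2 + 5/24 = 53/24
3 + 1/(53/24) = 3 + 24/53 = 183/53
26 + 1/(183/53) = 26 + 53/183 = 4811/183

4811/183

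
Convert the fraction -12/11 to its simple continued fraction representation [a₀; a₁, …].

[-2; 1, 10]

-12 ÷ 11 → quotient -2, remainder 10
11 ÷ 10 → quotient 1, remainder 1
10 ÷ 1 → quotient 10, remainder 0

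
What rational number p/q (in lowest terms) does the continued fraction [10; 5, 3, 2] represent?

377/37

Start with 2.
3 + 1/(2/1) = 3 + 1/2 = 7/2
5 + 1/(7/2) = 5 + 2/7 = 37/7
10 + 1/(37/7) = 10 + 7/37 = 377/37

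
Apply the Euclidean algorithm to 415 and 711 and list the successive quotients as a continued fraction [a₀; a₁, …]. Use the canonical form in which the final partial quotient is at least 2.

[0; 1, 1, 2, 2, 19, 3]

415 = 0·711 + 415, so a_0 = 0
711 = 1·415 + 296, so a_1 = 1
415 = 1·296 + 119, so a_2 = 1
296 = 2·119 + 58, so a_3 = 2
119 = 2·58 + 3, so a_4 = 2
58 = 19·3 + 1, so a_5 = 19
3 = 3·1 + 0, so a_6 = 3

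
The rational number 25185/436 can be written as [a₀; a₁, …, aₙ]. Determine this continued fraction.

25185 = 57·436 + 333, so a_0 = 57
436 = 1·333 + 103, so a_1 = 1
333 = 3·103 + 24, so a_2 = 3
103 = 4·24 + 7, so a_3 = 4
24 = 3·7 + 3, so a_4 = 3
7 = 2·3 + 1, so a_5 = 2
3 = 3·1 + 0, so a_6 = 3

[57; 1, 3, 4, 3, 2, 3]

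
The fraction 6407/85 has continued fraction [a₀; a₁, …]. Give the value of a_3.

1

6407 ÷ 85 → quotient 75, remainder 32
85 ÷ 32 → quotient 2, remainder 21
32 ÷ 21 → quotient 1, remainder 11
21 ÷ 11 → quotient 1, remainder 10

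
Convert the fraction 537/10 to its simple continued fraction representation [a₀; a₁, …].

Run the Euclidean algorithm, recording each quotient:
537 = 53·10 + 7, so a_0 = 53
10 = 1·7 + 3, so a_1 = 1
7 = 2·3 + 1, so a_2 = 2
3 = 3·1 + 0, so a_3 = 3

[53; 1, 2, 3]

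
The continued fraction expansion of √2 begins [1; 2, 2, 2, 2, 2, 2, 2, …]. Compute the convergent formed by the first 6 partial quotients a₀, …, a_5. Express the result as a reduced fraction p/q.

Starting at the tail and folding back:
Start with 2.
2 + 1/(2/1) = 2 + 1/2 = 5/2
2 + 1/(5/2) = 2 + 2/5 = 12/5
2 + 1/(12/5) = 2 + 5/12 = 29/12
2 + 1/(29/12) = 2 + 12/29 = 70/29
1 + 1/(70/29) = 1 + 29/70 = 99/70

99/70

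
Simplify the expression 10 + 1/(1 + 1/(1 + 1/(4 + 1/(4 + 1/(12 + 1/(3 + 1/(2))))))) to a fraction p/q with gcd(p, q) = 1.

35151/3331

Work from the innermost term outward:
Start with 2.
3 + 1/(2/1) = 3 + 1/2 = 7/2
12 + 1/(7/2) = 12 + 2/7 = 86/7
4 + 1/(86/7) = 4 + 7/86 = 351/86
4 + 1/(351/86) = 4 + 86/351 = 1490/351
1 + 1/(1490/351) = 1 + 351/1490 = 1841/1490
1 + 1/(1841/1490) = 1 + 1490/1841 = 3331/1841
10 + 1/(3331/1841) = 10 + 1841/3331 = 35151/3331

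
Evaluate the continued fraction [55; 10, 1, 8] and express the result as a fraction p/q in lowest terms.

5399/98

a_0 = 55: 55/1
a_1 = 10: 551/10
a_2 = 1: 606/11
a_3 = 8: 5399/98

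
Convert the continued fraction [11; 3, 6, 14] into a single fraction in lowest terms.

Build up convergents one term at a time:
a_0 = 11: 11/1
a_1 = 3: 34/3
a_2 = 6: 215/19
a_3 = 14: 3044/269

3044/269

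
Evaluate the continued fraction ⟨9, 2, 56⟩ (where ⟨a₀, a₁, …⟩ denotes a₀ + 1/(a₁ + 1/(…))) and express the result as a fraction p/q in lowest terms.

1073/113

a_0 = 9: 9/1
a_1 = 2: 19/2
a_2 = 56: 1073/113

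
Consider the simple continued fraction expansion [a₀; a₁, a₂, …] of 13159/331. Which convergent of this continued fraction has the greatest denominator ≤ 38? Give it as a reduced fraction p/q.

159/4

List convergents until the denominator exceeds the bound:
a_0 = 39: 39/1  (≤ bound)
a_1 = 1: 40/1  (≤ bound)
a_2 = 3: 159/4  (≤ bound)
a_3 = 11: 1789/45  (> 38, stop)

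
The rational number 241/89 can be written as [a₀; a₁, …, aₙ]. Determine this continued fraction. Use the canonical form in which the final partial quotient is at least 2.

[2; 1, 2, 2, 2, 1, 3]

241 ÷ 89 → quotient 2, remainder 63
89 ÷ 63 → quotient 1, remainder 26
63 ÷ 26 → quotient 2, remainder 11
26 ÷ 11 → quotient 2, remainder 4
11 ÷ 4 → quotient 2, remainder 3
4 ÷ 3 → quotient 1, remainder 1
3 ÷ 1 → quotient 3, remainder 0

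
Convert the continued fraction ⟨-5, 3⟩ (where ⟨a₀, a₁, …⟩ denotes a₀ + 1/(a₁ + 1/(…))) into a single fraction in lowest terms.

Use the convergent recurrence hₖ = aₖ·hₖ₋₁ + hₖ₋₂ (and likewise for the denominators kₖ):
a_0 = -5: -5/1
a_1 = 3: -14/3

-14/3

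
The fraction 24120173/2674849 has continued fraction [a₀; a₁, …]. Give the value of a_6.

7

⌊24120173/2674849⌋ = 9, remainder 46532
⌊2674849/46532⌋ = 57, remainder 22525
⌊46532/22525⌋ = 2, remainder 1482
⌊22525/1482⌋ = 15, remainder 295
⌊1482/295⌋ = 5, remainder 7
⌊295/7⌋ = 42, remainder 1
⌊7/1⌋ = 7, remainder 0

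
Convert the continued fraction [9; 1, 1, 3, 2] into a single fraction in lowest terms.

153/16

Use the convergent recurrence hₖ = aₖ·hₖ₋₁ + hₖ₋₂ (and likewise for the denominators kₖ):
a_0 = 9: 9/1
a_1 = 1: 10/1
a_2 = 1: 19/2
a_3 = 3: 67/7
a_4 = 2: 153/16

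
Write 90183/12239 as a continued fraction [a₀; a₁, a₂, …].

[7; 2, 1, 2, 2, 37, 2, 8]

90183 = 7·12239 + 4510, so a_0 = 7
12239 = 2·4510 + 3219, so a_1 = 2
4510 = 1·3219 + 1291, so a_2 = 1
3219 = 2·1291 + 637, so a_3 = 2
1291 = 2·637 + 17, so a_4 = 2
637 = 37·17 + 8, so a_5 = 37
17 = 2·8 + 1, so a_6 = 2
8 = 8·1 + 0, so a_7 = 8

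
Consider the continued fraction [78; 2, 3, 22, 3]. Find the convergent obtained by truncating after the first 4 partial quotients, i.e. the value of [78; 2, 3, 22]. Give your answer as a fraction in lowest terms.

12235/156

Start with 22.
3 + 1/(22/1) = 3 + 1/22 = 67/22
2 + 1/(67/22) = 2 + 22/67 = 156/67
78 + 1/(156/67) = 78 + 67/156 = 12235/156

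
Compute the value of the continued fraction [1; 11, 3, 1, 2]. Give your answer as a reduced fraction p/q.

Work from the innermost term outward:
Start with 2.
1 + 1/(2/1) = 1 + 1/2 = 3/2
3 + 1/(3/2) = 3 + 2/3 = 11/3
11 + 1/(11/3) = 11 + 3/11 = 124/11
1 + 1/(124/11) = 1 + 11/124 = 135/124

135/124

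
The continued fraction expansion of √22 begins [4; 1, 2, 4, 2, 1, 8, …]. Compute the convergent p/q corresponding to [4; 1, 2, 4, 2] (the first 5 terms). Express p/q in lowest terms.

a_0 = 4: 4/1
a_1 = 1: 5/1
a_2 = 2: 14/3
a_3 = 4: 61/13
a_4 = 2: 136/29

136/29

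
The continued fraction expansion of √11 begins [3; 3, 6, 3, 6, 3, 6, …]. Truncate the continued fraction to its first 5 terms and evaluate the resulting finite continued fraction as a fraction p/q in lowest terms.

1257/379

a_0 = 3: 3/1
a_1 = 3: 10/3
a_2 = 6: 63/19
a_3 = 3: 199/60
a_4 = 6: 1257/379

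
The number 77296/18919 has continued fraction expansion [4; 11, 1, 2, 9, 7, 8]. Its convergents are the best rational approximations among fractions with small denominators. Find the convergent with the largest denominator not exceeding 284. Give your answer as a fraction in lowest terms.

143/35

List convergents until the denominator exceeds the bound:
a_0 = 4: 4/1  (≤ bound)
a_1 = 11: 45/11  (≤ bound)
a_2 = 1: 49/12  (≤ bound)
a_3 = 2: 143/35  (≤ bound)
a_4 = 9: 1336/327  (> 284, stop)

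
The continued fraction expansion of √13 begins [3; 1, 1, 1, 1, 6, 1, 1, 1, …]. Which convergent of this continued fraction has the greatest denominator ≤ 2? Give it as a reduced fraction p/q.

List convergents until the denominator exceeds the bound:
a_0 = 3: 3/1  (≤ bound)
a_1 = 1: 4/1  (≤ bound)
a_2 = 1: 7/2  (≤ bound)
a_3 = 1: 11/3  (> 2, stop)

7/2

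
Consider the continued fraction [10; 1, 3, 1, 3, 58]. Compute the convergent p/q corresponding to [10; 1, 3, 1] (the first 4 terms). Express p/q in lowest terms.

Collapse the nested fraction from the inside out:
Start with 1.
3 + 1/(1/1) = 3 + 1/1 = 4/1
1 + 1/(4/1) = 1 + 1/4 = 5/4
10 + 1/(5/4) = 10 + 4/5 = 54/5

54/5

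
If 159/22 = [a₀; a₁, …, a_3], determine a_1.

159 ÷ 22 → quotient 7, remainder 5
22 ÷ 5 → quotient 4, remainder 2

4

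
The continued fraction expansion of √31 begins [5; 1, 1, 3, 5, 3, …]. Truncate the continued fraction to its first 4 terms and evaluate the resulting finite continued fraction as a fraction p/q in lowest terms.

Start with 3.
1 + 1/(3/1) = 1 + 1/3 = 4/3
1 + 1/(4/3) = 1 + 3/4 = 7/4
5 + 1/(7/4) = 5 + 4/7 = 39/7

39/7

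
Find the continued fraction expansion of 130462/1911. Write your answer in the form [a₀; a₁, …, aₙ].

Apply division with remainder until the remainder is 0:
⌊130462/1911⌋ = 68, remainder 514
⌊1911/514⌋ = 3, remainder 369
⌊514/369⌋ = 1, remainder 145
⌊369/145⌋ = 2, remainder 79
⌊145/79⌋ = 1, remainder 66
⌊79/66⌋ = 1, remainder 13
⌊66/13⌋ = 5, remainder 1
⌊13/1⌋ = 13, remainder 0

[68; 3, 1, 2, 1, 1, 5, 13]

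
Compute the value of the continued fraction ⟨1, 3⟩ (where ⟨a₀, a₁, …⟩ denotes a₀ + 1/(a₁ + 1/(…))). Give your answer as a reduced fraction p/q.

4/3

Starting at the tail and folding back:
Start with 3.
1 + 1/(3/1) = 1 + 1/3 = 4/3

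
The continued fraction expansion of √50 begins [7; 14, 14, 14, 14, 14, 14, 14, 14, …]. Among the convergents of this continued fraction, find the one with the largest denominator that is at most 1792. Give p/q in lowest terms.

a_0 = 7: 7/1  (≤ bound)
a_1 = 14: 99/14  (≤ bound)
a_2 = 14: 1393/197  (≤ bound)
a_3 = 14: 19601/2772  (> 1792, stop)

1393/197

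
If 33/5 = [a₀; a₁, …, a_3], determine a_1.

33 ÷ 5 → quotient 6, remainder 3
5 ÷ 3 → quotient 1, remainder 2

1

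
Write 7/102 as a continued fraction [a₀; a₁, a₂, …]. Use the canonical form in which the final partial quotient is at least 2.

7 = 0·102 + 7, so a_0 = 0
102 = 14·7 + 4, so a_1 = 14
7 = 1·4 + 3, so a_2 = 1
4 = 1·3 + 1, so a_3 = 1
3 = 3·1 + 0, so a_4 = 3

[0; 14, 1, 1, 3]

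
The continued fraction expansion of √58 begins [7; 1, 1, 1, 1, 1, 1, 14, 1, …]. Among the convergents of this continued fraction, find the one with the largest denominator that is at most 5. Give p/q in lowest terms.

a_0 = 7: 7/1  (≤ bound)
a_1 = 1: 8/1  (≤ bound)
a_2 = 1: 15/2  (≤ bound)
a_3 = 1: 23/3  (≤ bound)
a_4 = 1: 38/5  (≤ bound)
a_5 = 1: 61/8  (> 5, stop)

38/5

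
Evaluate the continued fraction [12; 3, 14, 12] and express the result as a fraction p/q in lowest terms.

a_0 = 12: 12/1
a_1 = 3: 37/3
a_2 = 14: 530/43
a_3 = 12: 6397/519

6397/519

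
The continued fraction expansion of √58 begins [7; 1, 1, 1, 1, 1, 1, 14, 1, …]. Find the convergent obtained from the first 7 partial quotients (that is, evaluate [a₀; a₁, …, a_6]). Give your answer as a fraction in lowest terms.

99/13

Start with 1.
1 + 1/(1/1) = 1 + 1/1 = 2/1
1 + 1/(2/1) = 1 + 1/2 = 3/2
1 + 1/(3/2) = 1 + 2/3 = 5/3
1 + 1/(5/3) = 1 + 3/5 = 8/5
1 + 1/(8/5) = 1 + 5/8 = 13/8
7 + 1/(13/8) = 7 + 8/13 = 99/13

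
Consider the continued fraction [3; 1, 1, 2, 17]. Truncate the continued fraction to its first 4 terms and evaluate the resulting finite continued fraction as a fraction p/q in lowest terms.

18/5

Start with 2.
1 + 1/(2/1) = 1 + 1/2 = 3/2
1 + 1/(3/2) = 1 + 2/3 = 5/3
3 + 1/(5/3) = 3 + 3/5 = 18/5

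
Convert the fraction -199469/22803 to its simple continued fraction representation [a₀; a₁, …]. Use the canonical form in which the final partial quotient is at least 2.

[-9; 3, 1, 24, 6, 1, 15, 2]

⌊-199469/22803⌋ = -9, remainder 5758
⌊22803/5758⌋ = 3, remainder 5529
⌊5758/5529⌋ = 1, remainder 229
⌊5529/229⌋ = 24, remainder 33
⌊229/33⌋ = 6, remainder 31
⌊33/31⌋ = 1, remainder 2
⌊31/2⌋ = 15, remainder 1
⌊2/1⌋ = 2, remainder 0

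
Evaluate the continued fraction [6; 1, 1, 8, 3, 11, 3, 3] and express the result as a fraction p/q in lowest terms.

40208/6159

Use the convergent recurrence hₖ = aₖ·hₖ₋₁ + hₖ₋₂ (and likewise for the denominators kₖ):
a_0 = 6: 6/1
a_1 = 1: 7/1
a_2 = 1: 13/2
a_3 = 8: 111/17
a_4 = 3: 346/53
a_5 = 11: 3917/600
a_6 = 3: 12097/1853
a_7 = 3: 40208/6159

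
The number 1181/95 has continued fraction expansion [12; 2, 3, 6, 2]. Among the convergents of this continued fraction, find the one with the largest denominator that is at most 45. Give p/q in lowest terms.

a_0 = 12: 12/1  (≤ bound)
a_1 = 2: 25/2  (≤ bound)
a_2 = 3: 87/7  (≤ bound)
a_3 = 6: 547/44  (≤ bound)
a_4 = 2: 1181/95  (> 45, stop)

547/44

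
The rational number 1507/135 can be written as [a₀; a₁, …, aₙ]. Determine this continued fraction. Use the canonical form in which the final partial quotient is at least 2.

1507 ÷ 135 → quotient 11, remainder 22
135 ÷ 22 → quotient 6, remainder 3
22 ÷ 3 → quotient 7, remainder 1
3 ÷ 1 → quotient 3, remainder 0

[11; 6, 7, 3]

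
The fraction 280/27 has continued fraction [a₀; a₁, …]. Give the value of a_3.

280 ÷ 27 → quotient 10, remainder 10
27 ÷ 10 → quotient 2, remainder 7
10 ÷ 7 → quotient 1, remainder 3
7 ÷ 3 → quotient 2, remainder 1

2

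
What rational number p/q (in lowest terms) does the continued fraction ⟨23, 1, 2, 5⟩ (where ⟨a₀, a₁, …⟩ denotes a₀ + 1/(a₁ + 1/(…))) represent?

a_0 = 23: 23/1
a_1 = 1: 24/1
a_2 = 2: 71/3
a_3 = 5: 379/16

379/16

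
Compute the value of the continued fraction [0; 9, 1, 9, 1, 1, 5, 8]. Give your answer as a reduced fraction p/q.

949/9400

Collapse the nested fraction from the inside out:
Start with 8.
5 + 1/(8/1) = 5 + 1/8 = 41/8
1 + 1/(41/8) = 1 + 8/41 = 49/41
1 + 1/(49/41) = 1 + 41/49 = 90/49
9 + 1/(90/49) = 9 + 49/90 = 859/90
1 + 1/(859/90) = 1 + 90/859 = 949/859
9 + 1/(949/859) = 9 + 859/949 = 9400/949
0 + 1/(9400/949) = 0 + 949/9400 = 949/9400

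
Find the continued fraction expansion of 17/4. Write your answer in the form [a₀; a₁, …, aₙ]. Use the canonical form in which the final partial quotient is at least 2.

[4; 4]

Repeatedly divide and take the remainder:
17 ÷ 4 → quotient 4, remainder 1
4 ÷ 1 → quotient 4, remainder 0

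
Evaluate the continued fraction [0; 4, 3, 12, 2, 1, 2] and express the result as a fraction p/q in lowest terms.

Start with 2.
1 + 1/(2/1) = 1 + 1/2 = 3/2
2 + 1/(3/2) = 2 + 2/3 = 8/3
12 + 1/(8/3) = 12 + 3/8 = 99/8
3 + 1/(99/8) = 3 + 8/99 = 305/99
4 + 1/(305/99) = 4 + 99/305 = 1319/305
0 + 1/(1319/305) = 0 + 305/1319 = 305/1319

305/1319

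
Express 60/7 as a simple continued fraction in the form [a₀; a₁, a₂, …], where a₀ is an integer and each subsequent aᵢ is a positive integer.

[8; 1, 1, 3]

⌊60/7⌋ = 8, remainder 4
⌊7/4⌋ = 1, remainder 3
⌊4/3⌋ = 1, remainder 1
⌊3/1⌋ = 3, remainder 0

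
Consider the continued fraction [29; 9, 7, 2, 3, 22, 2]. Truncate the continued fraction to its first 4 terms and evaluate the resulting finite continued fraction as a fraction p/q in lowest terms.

3988/137

Build up convergents one term at a time:
a_0 = 29: 29/1
a_1 = 9: 262/9
a_2 = 7: 1863/64
a_3 = 2: 3988/137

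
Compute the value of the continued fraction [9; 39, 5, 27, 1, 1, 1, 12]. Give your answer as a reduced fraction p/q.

Start with 12.
1 + 1/(12/1) = 1 + 1/12 = 13/12
1 + 1/(13/12) = 1 + 12/13 = 25/13
1 + 1/(25/13) = 1 + 13/25 = 38/25
27 + 1/(38/25) = 27 + 25/38 = 1051/38
5 + 1/(1051/38) = 5 + 38/1051 = 5293/1051
39 + 1/(5293/1051) = 39 + 1051/5293 = 207478/5293
9 + 1/(207478/5293) = 9 + 5293/207478 = 1872595/207478

1872595/207478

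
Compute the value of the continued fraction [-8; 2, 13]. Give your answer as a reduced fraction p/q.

a_0 = -8: -8/1
a_1 = 2: -15/2
a_2 = 13: -203/27

-203/27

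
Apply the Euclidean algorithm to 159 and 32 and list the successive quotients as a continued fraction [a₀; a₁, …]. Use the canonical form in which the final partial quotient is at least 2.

Run the Euclidean algorithm, recording each quotient:
159 ÷ 32 → quotient 4, remainder 31
32 ÷ 31 → quotient 1, remainder 1
31 ÷ 1 → quotient 31, remainder 0

[4; 1, 31]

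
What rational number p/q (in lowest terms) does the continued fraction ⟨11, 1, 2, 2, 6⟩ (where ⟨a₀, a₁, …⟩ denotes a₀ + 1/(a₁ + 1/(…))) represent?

a_0 = 11: 11/1
a_1 = 1: 12/1
a_2 = 2: 35/3
a_3 = 2: 82/7
a_4 = 6: 527/45

527/45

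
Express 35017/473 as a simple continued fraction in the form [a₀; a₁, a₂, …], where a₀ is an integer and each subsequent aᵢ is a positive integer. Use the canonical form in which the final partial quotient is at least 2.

35017 ÷ 473 → quotient 74, remainder 15
473 ÷ 15 → quotient 31, remainder 8
15 ÷ 8 → quotient 1, remainder 7
8 ÷ 7 → quotient 1, remainder 1
7 ÷ 1 → quotient 7, remainder 0

[74; 31, 1, 1, 7]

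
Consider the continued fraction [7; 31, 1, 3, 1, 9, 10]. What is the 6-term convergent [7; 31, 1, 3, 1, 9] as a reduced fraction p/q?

Collapse the nested fraction from the inside out:
Start with 9.
1 + 1/(9/1) = 1 + 1/9 = 10/9
3 + 1/(10/9) = 3 + 9/10 = 39/10
1 + 1/(39/10) = 1 + 10/39 = 49/39
31 + 1/(49/39) = 31 + 39/49 = 1558/49
7 + 1/(1558/49) = 7 + 49/1558 = 10955/1558

10955/1558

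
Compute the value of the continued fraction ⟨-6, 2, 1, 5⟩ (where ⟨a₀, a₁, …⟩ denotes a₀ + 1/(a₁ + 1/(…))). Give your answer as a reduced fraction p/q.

-96/17

Use the convergent recurrence hₖ = aₖ·hₖ₋₁ + hₖ₋₂ (and likewise for the denominators kₖ):
a_0 = -6: -6/1
a_1 = 2: -11/2
a_2 = 1: -17/3
a_3 = 5: -96/17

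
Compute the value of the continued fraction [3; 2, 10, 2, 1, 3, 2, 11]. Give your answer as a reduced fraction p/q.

Start with 11.
2 + 1/(11/1) = 2 + 1/11 = 23/11
3 + 1/(23/11) = 3 + 11/23 = 80/23
1 + 1/(80/23) = 1 + 23/80 = 103/80
2 + 1/(103/80) = 2 + 80/103 = 286/103
10 + 1/(286/103) = 10 + 103/286 = 2963/286
2 + 1/(2963/286) = 2 + 286/2963 = 6212/2963
3 + 1/(6212/2963) = 3 + 2963/6212 = 21599/6212

21599/6212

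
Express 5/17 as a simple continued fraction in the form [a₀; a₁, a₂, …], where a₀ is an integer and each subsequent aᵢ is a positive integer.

5 = 0·17 + 5, so a_0 = 0
17 = 3·5 + 2, so a_1 = 3
5 = 2·2 + 1, so a_2 = 2
2 = 2·1 + 0, so a_3 = 2

[0; 3, 2, 2]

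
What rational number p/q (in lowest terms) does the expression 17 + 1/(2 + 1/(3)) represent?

a_0 = 17: 17/1
a_1 = 2: 35/2
a_2 = 3: 122/7

122/7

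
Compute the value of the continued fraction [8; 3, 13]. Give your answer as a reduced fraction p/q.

a_0 = 8: 8/1
a_1 = 3: 25/3
a_2 = 13: 333/40

333/40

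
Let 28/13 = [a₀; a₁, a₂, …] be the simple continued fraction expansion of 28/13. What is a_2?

Run the Euclidean algorithm, recording each quotient:
28 ÷ 13 → quotient 2, remainder 2
13 ÷ 2 → quotient 6, remainder 1
2 ÷ 1 → quotient 2, remainder 0

2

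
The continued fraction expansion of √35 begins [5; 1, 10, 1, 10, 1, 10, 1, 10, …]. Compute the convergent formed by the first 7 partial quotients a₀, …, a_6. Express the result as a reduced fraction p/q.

9235/1561

a_0 = 5: 5/1
a_1 = 1: 6/1
a_2 = 10: 65/11
a_3 = 1: 71/12
a_4 = 10: 775/131
a_5 = 1: 846/143
a_6 = 10: 9235/1561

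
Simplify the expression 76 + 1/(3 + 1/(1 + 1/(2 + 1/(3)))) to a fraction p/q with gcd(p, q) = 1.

2822/37

Build up convergents one term at a time:
a_0 = 76: 76/1
a_1 = 3: 229/3
a_2 = 1: 305/4
a_3 = 2: 839/11
a_4 = 3: 2822/37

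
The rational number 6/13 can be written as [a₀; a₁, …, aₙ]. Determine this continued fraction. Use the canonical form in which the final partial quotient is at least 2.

⌊6/13⌋ = 0, remainder 6
⌊13/6⌋ = 2, remainder 1
⌊6/1⌋ = 6, remainder 0

[0; 2, 6]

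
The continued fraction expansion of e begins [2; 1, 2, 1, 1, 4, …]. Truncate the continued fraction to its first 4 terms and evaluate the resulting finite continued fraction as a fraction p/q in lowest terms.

a_0 = 2: 2/1
a_1 = 1: 3/1
a_2 = 2: 8/3
a_3 = 1: 11/4

11/4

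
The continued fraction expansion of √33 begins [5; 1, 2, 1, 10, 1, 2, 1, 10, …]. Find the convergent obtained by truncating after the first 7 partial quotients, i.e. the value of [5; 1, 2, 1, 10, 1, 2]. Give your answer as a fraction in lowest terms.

Start with 2.
1 + 1/(2/1) = 1 + 1/2 = 3/2
10 + 1/(3/2) = 10 + 2/3 = 32/3
1 + 1/(32/3) = 1 + 3/32 = 35/32
2 + 1/(35/32) = 2 + 32/35 = 102/35
1 + 1/(102/35) = 1 + 35/102 = 137/102
5 + 1/(137/102) = 5 + 102/137 = 787/137

787/137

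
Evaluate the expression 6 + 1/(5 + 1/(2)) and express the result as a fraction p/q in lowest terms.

68/11

Use the convergent recurrence hₖ = aₖ·hₖ₋₁ + hₖ₋₂ (and likewise for the denominators kₖ):
a_0 = 6: 6/1
a_1 = 5: 31/5
a_2 = 2: 68/11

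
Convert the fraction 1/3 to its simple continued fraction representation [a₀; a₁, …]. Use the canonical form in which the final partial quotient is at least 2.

1 = 0·3 + 1, so a_0 = 0
3 = 3·1 + 0, so a_1 = 3

[0; 3]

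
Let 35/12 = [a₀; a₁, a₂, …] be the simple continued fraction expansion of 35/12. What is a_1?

1

⌊35/12⌋ = 2, remainder 11
⌊12/11⌋ = 1, remainder 1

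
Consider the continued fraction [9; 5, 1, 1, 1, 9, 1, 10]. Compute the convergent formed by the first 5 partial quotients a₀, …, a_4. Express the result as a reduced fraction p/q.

156/17

Start with 1.
1 + 1/(1/1) = 1 + 1/1 = 2/1
1 + 1/(2/1) = 1 + 1/2 = 3/2
5 + 1/(3/2) = 5 + 2/3 = 17/3
9 + 1/(17/3) = 9 + 3/17 = 156/17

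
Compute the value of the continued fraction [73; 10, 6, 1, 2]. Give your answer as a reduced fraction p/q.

14839/203

Compute successive convergents:
a_0 = 73: 73/1
a_1 = 10: 731/10
a_2 = 6: 4459/61
a_3 = 1: 5190/71
a_4 = 2: 14839/203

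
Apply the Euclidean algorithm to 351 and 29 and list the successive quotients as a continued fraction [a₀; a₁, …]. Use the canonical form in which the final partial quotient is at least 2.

Repeatedly divide and take the remainder:
351 ÷ 29 → quotient 12, remainder 3
29 ÷ 3 → quotient 9, remainder 2
3 ÷ 2 → quotient 1, remainder 1
2 ÷ 1 → quotient 2, remainder 0

[12; 9, 1, 2]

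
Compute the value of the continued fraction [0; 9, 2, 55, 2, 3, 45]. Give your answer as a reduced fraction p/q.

a_0 = 0: 0/1
a_1 = 9: 1/9
a_2 = 2: 2/19
a_3 = 55: 111/1054
a_4 = 2: 224/2127
a_5 = 3: 783/7435
a_6 = 45: 35459/336702

35459/336702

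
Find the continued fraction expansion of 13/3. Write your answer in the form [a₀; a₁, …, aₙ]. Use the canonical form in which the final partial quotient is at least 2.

Apply division with remainder until the remainder is 0:
13 ÷ 3 → quotient 4, remainder 1
3 ÷ 1 → quotient 3, remainder 0

[4; 3]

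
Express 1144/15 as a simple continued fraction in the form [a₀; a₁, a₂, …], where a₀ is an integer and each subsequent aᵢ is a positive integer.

[76; 3, 1, 3]

Run the Euclidean algorithm, recording each quotient:
1144 ÷ 15 → quotient 76, remainder 4
15 ÷ 4 → quotient 3, remainder 3
4 ÷ 3 → quotient 1, remainder 1
3 ÷ 1 → quotient 3, remainder 0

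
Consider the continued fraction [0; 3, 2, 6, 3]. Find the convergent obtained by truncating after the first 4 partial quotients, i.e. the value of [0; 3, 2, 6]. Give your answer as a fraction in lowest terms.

Start with 6.
2 + 1/(6/1) = 2 + 1/6 = 13/6
3 + 1/(13/6) = 3 + 6/13 = 45/13
0 + 1/(45/13) = 0 + 13/45 = 13/45

13/45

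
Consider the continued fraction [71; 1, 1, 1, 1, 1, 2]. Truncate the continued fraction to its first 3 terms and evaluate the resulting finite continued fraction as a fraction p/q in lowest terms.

Start with 1.
1 + 1/(1/1) = 1 + 1/1 = 2/1
71 + 1/(2/1) = 71 + 1/2 = 143/2

143/2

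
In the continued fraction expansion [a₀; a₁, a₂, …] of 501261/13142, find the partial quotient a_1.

Repeatedly divide and take the remainder:
⌊501261/13142⌋ = 38, remainder 1865
⌊13142/1865⌋ = 7, remainder 87

7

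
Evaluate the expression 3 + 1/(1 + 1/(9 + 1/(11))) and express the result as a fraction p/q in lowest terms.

a_0 = 3: 3/1
a_1 = 1: 4/1
a_2 = 9: 39/10
a_3 = 11: 433/111

433/111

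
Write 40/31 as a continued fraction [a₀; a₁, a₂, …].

[1; 3, 2, 4]

40 ÷ 31 → quotient 1, remainder 9
31 ÷ 9 → quotient 3, remainder 4
9 ÷ 4 → quotient 2, remainder 1
4 ÷ 1 → quotient 4, remainder 0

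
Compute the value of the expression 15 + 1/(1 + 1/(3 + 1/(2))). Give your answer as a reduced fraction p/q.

a_0 = 15: 15/1
a_1 = 1: 16/1
a_2 = 3: 63/4
a_3 = 2: 142/9

142/9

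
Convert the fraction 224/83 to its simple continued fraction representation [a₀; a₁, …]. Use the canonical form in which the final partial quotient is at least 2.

224 ÷ 83 → quotient 2, remainder 58
83 ÷ 58 → quotient 1, remainder 25
58 ÷ 25 → quotient 2, remainder 8
25 ÷ 8 → quotient 3, remainder 1
8 ÷ 1 → quotient 8, remainder 0

[2; 1, 2, 3, 8]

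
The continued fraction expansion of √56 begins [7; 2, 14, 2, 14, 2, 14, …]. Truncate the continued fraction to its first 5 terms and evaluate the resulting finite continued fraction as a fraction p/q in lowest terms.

a_0 = 7: 7/1
a_1 = 2: 15/2
a_2 = 14: 217/29
a_3 = 2: 449/60
a_4 = 14: 6503/869

6503/869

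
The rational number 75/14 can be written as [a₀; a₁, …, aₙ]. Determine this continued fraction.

75 = 5·14 + 5, so a_0 = 5
14 = 2·5 + 4, so a_1 = 2
5 = 1·4 + 1, so a_2 = 1
4 = 4·1 + 0, so a_3 = 4

[5; 2, 1, 4]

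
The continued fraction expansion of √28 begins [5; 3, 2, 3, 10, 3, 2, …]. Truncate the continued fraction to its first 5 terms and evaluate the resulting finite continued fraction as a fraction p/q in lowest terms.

a_0 = 5: 5/1
a_1 = 3: 16/3
a_2 = 2: 37/7
a_3 = 3: 127/24
a_4 = 10: 1307/247

1307/247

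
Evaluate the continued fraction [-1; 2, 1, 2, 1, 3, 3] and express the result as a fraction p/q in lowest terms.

-85/134

a_0 = -1: -1/1
a_1 = 2: -1/2
a_2 = 1: -2/3
a_3 = 2: -5/8
a_4 = 1: -7/11
a_5 = 3: -26/41
a_6 = 3: -85/134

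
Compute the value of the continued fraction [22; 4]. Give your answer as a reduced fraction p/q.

Starting at the tail and folding back:
Start with 4.
22 + 1/(4/1) = 22 + 1/4 = 89/4

89/4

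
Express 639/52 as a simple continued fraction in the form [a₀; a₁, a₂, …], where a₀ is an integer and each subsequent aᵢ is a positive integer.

[12; 3, 2, 7]

639 = 12·52 + 15, so a_0 = 12
52 = 3·15 + 7, so a_1 = 3
15 = 2·7 + 1, so a_2 = 2
7 = 7·1 + 0, so a_3 = 7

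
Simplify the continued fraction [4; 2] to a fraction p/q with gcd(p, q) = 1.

Compute successive convergents:
a_0 = 4: 4/1
a_1 = 2: 9/2

9/2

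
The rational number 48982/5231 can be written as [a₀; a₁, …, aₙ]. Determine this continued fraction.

[9; 2, 1, 2, 1, 52, 9]

48982 ÷ 5231 → quotient 9, remainder 1903
5231 ÷ 1903 → quotient 2, remainder 1425
1903 ÷ 1425 → quotient 1, remainder 478
1425 ÷ 478 → quotient 2, remainder 469
478 ÷ 469 → quotient 1, remainder 9
469 ÷ 9 → quotient 52, remainder 1
9 ÷ 1 → quotient 9, remainder 0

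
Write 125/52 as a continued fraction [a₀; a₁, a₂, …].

Repeatedly divide and take the remainder:
⌊125/52⌋ = 2, remainder 21
⌊52/21⌋ = 2, remainder 10
⌊21/10⌋ = 2, remainder 1
⌊10/1⌋ = 10, remainder 0

[2; 2, 2, 10]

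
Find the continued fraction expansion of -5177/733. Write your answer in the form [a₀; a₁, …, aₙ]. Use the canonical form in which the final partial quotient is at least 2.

⌊-5177/733⌋ = -8, remainder 687
⌊733/687⌋ = 1, remainder 46
⌊687/46⌋ = 14, remainder 43
⌊46/43⌋ = 1, remainder 3
⌊43/3⌋ = 14, remainder 1
⌊3/1⌋ = 3, remainder 0

[-8; 1, 14, 1, 14, 3]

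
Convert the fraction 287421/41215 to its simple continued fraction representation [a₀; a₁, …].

[6; 1, 37, 47, 7, 1, 2]

Repeatedly divide and take the remainder:
287421 = 6·41215 + 40131, so a_0 = 6
41215 = 1·40131 + 1084, so a_1 = 1
40131 = 37·1084 + 23, so a_2 = 37
1084 = 47·23 + 3, so a_3 = 47
23 = 7·3 + 2, so a_4 = 7
3 = 1·2 + 1, so a_5 = 1
2 = 2·1 + 0, so a_6 = 2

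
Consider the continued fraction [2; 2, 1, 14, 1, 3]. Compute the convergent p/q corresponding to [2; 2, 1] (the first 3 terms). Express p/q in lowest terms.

Starting at the tail and folding back:
Start with 1.
2 + 1/(1/1) = 2 + 1/1 = 3/1
2 + 1/(3/1) = 2 + 1/3 = 7/3

7/3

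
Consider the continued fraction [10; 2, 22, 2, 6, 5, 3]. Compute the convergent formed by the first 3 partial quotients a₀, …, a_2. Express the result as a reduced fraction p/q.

472/45

a_0 = 10: 10/1
a_1 = 2: 21/2
a_2 = 22: 472/45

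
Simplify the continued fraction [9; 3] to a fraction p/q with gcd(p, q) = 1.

28/3

a_0 = 9: 9/1
a_1 = 3: 28/3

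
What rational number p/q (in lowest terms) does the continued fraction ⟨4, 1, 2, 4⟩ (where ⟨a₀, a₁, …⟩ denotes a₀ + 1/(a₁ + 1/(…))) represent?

61/13

Build up convergents one term at a time:
a_0 = 4: 4/1
a_1 = 1: 5/1
a_2 = 2: 14/3
a_3 = 4: 61/13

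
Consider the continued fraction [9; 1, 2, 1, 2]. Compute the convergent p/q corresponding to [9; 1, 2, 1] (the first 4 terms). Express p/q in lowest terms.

39/4

a_0 = 9: 9/1
a_1 = 1: 10/1
a_2 = 2: 29/3
a_3 = 1: 39/4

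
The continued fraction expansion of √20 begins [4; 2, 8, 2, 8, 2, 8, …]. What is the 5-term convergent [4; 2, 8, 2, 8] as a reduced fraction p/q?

1364/305

Start with 8.
2 + 1/(8/1) = 2 + 1/8 = 17/8
8 + 1/(17/8) = 8 + 8/17 = 144/17
2 + 1/(144/17) = 2 + 17/144 = 305/144
4 + 1/(305/144) = 4 + 144/305 = 1364/305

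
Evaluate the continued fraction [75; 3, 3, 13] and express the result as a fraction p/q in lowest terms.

10015/133

Work from the innermost term outward:
Start with 13.
3 + 1/(13/1) = 3 + 1/13 = 40/13
3 + 1/(40/13) = 3 + 13/40 = 133/40
75 + 1/(133/40) = 75 + 40/133 = 10015/133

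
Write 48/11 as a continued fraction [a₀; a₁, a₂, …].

[4; 2, 1, 3]

Run the Euclidean algorithm, recording each quotient:
48 ÷ 11 → quotient 4, remainder 4
11 ÷ 4 → quotient 2, remainder 3
4 ÷ 3 → quotient 1, remainder 1
3 ÷ 1 → quotient 3, remainder 0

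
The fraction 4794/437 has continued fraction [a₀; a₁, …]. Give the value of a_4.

1

Apply division with remainder until the remainder is 0:
4794 = 10·437 + 424, so a_0 = 10
437 = 1·424 + 13, so a_1 = 1
424 = 32·13 + 8, so a_2 = 32
13 = 1·8 + 5, so a_3 = 1
8 = 1·5 + 3, so a_4 = 1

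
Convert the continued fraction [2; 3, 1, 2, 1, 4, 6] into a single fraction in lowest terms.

1000/441

a_0 = 2: 2/1
a_1 = 3: 7/3
a_2 = 1: 9/4
a_3 = 2: 25/11
a_4 = 1: 34/15
a_5 = 4: 161/71
a_6 = 6: 1000/441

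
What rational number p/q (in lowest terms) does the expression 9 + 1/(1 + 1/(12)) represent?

Start with 12.
1 + 1/(12/1) = 1 + 1/12 = 13/12
9 + 1/(13/12) = 9 + 12/13 = 129/13

129/13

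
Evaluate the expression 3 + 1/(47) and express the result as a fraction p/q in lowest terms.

142/47

Compute successive convergents:
a_0 = 3: 3/1
a_1 = 47: 142/47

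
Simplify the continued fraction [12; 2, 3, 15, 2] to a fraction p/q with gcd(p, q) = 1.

2747/221

Start with 2.
15 + 1/(2/1) = 15 + 1/2 = 31/2
3 + 1/(31/2) = 3 + 2/31 = 95/31
2 + 1/(95/31) = 2 + 31/95 = 221/95
12 + 1/(221/95) = 12 + 95/221 = 2747/221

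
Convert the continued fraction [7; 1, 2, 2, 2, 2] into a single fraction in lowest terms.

316/41

Start with 2.
2 + 1/(2/1) = 2 + 1/2 = 5/2
2 + 1/(5/2) = 2 + 2/5 = 12/5
2 + 1/(12/5) = 2 + 5/12 = 29/12
1 + 1/(29/12) = 1 + 12/29 = 41/29
7 + 1/(41/29) = 7 + 29/41 = 316/41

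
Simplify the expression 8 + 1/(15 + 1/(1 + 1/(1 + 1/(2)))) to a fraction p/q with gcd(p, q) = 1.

Build up convergents one term at a time:
a_0 = 8: 8/1
a_1 = 15: 121/15
a_2 = 1: 129/16
a_3 = 1: 250/31
a_4 = 2: 629/78

629/78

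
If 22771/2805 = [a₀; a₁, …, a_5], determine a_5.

4

22771 ÷ 2805 → quotient 8, remainder 331
2805 ÷ 331 → quotient 8, remainder 157
331 ÷ 157 → quotient 2, remainder 17
157 ÷ 17 → quotient 9, remainder 4
17 ÷ 4 → quotient 4, remainder 1
4 ÷ 1 → quotient 4, remainder 0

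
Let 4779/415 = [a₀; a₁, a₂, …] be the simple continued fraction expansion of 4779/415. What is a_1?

1

4779 = 11·415 + 214, so a_0 = 11
415 = 1·214 + 201, so a_1 = 1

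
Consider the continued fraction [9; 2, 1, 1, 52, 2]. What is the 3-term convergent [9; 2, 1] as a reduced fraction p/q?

28/3

Use the convergent recurrence hₖ = aₖ·hₖ₋₁ + hₖ₋₂ (and likewise for the denominators kₖ):
a_0 = 9: 9/1
a_1 = 2: 19/2
a_2 = 1: 28/3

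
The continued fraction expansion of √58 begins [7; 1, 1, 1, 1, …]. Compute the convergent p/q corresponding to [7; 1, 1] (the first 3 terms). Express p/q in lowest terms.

a_0 = 7: 7/1
a_1 = 1: 8/1
a_2 = 1: 15/2

15/2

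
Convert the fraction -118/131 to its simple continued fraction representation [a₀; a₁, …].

[-1; 10, 13]

-118 = -1·131 + 13, so a_0 = -1
131 = 10·13 + 1, so a_1 = 10
13 = 13·1 + 0, so a_2 = 13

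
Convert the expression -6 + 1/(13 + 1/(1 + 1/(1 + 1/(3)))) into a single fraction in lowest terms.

-563/95

a_0 = -6: -6/1
a_1 = 13: -77/13
a_2 = 1: -83/14
a_3 = 1: -160/27
a_4 = 3: -563/95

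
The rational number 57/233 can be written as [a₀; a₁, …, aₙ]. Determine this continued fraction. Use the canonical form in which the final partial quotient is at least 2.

[0; 4, 11, 2, 2]

Run the Euclidean algorithm, recording each quotient:
57 ÷ 233 → quotient 0, remainder 57
233 ÷ 57 → quotient 4, remainder 5
57 ÷ 5 → quotient 11, remainder 2
5 ÷ 2 → quotient 2, remainder 1
2 ÷ 1 → quotient 2, remainder 0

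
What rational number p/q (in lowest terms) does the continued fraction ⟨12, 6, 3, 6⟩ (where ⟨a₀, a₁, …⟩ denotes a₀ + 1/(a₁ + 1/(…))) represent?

a_0 = 12: 12/1
a_1 = 6: 73/6
a_2 = 3: 231/19
a_3 = 6: 1459/120

1459/120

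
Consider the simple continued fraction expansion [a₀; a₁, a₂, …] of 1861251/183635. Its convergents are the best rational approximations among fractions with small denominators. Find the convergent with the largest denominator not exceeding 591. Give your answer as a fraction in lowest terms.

List convergents until the denominator exceeds the bound:
a_0 = 10: 10/1  (≤ bound)
a_1 = 7: 71/7  (≤ bound)
a_2 = 2: 152/15  (≤ bound)
a_3 = 1: 223/22  (≤ bound)
a_4 = 2: 598/59  (≤ bound)
a_5 = 39: 23545/2323  (> 591, stop)

598/59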